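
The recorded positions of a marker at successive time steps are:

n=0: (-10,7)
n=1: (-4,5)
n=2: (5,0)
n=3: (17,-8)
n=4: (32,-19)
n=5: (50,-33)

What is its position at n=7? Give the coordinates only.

Successive displacements: (+6,-2), (+9,-5), (+12,-8), (+15,-11), (+18,-14) — each changes by (+3,-3).
step 6: (50,-33) + (+21,-17) → (71,-50)
step 7: (71,-50) + (+24,-20) → (95,-70)

(95,-70)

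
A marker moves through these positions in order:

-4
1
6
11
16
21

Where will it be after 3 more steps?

36

Constant displacement of +5 per step.
step 6: 21 + 5 → 26
step 7: 26 + 5 → 31
step 8: 31 + 5 → 36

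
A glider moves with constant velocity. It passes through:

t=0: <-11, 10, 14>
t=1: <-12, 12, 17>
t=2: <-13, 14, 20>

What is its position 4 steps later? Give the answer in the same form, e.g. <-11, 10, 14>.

<-17, 22, 32>

Constant displacement of <-1, +2, +3> per step.
step 3: <-13, 14, 20> + <-1, +2, +3> → <-14, 16, 23>
step 4: <-14, 16, 23> + <-1, +2, +3> → <-15, 18, 26>
step 5: <-15, 18, 26> + <-1, +2, +3> → <-16, 20, 29>
step 6: <-16, 20, 29> + <-1, +2, +3> → <-17, 22, 32>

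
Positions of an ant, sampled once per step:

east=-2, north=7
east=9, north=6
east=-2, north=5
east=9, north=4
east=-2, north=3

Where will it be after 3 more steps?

east=9, north=0

East: cycles through -2, 9 every 2 steps. Step 7 lands at position 1 of the cycle → 9.
North: linear, -1 per step → 0 at step 7.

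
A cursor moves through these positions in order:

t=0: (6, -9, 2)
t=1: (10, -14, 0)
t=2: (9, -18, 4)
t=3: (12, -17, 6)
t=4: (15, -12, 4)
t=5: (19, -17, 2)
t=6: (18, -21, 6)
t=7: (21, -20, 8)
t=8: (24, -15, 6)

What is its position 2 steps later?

(27, -24, 8)

Differencing gives (+4, -5, -2), (-1, -4, +4), (+3, +1, +2), (+3, +5, -2), (+4, -5, -2), (-1, -4, +4), (+3, +1, +2), (+3, +5, -2). This is the pattern (+4, -5, -2), (-1, -4, +4), (+3, +1, +2), (+3, +5, -2) repeated.
step 9: apply (+4, -5, -2) → (28, -20, 4)
step 10: apply (-1, -4, +4) → (27, -24, 8)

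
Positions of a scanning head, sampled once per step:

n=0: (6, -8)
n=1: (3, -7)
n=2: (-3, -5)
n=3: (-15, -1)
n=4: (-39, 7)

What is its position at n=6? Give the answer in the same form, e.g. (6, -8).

Step-to-step displacements: (-3, +1), (-6, +2), (-12, +4), (-24, +8); each is 2× the previous.
step 5: (-39, 7) + (-48, +16) → (-87, 23)
step 6: (-87, 23) + (-96, +32) → (-183, 55)

(-183, 55)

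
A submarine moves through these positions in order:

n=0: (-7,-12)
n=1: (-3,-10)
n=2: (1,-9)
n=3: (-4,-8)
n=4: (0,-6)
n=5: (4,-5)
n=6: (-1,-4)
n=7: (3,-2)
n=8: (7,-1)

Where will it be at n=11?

The moves between consecutive positions are (+4,+2), (+4,+1), (-5,+1), (+4,+2), (+4,+1), (-5,+1), (+4,+2), (+4,+1); they repeat the 3-cycle [(+4,+2), (+4,+1), (-5,+1)].
step 9: apply (-5,+1) → (2,0)
step 10: apply (+4,+2) → (6,2)
step 11: apply (+4,+1) → (10,3)

(10,3)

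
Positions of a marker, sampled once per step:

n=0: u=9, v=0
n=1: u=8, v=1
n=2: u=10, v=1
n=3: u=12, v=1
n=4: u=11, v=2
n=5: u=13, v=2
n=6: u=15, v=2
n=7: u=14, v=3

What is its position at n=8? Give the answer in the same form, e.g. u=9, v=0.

Step-to-step displacements: (-1, +1), (+2, +0), (+2, +0), (-1, +1), (+2, +0), (+2, +0), (-1, +1) — a repeating cycle of length 3.
step 8: apply (+2, +0) → u=16, v=3

u=16, v=3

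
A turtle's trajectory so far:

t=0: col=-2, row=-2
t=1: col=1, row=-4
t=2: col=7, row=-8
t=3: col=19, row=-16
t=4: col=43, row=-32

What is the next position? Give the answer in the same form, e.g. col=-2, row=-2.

The jumps are (+3, -2), (+6, -4), (+12, -8), (+24, -16) — a geometric progression with ratio 2.
step 5: col=43, row=-32 + (+48, -32) → col=91, row=-64

col=91, row=-64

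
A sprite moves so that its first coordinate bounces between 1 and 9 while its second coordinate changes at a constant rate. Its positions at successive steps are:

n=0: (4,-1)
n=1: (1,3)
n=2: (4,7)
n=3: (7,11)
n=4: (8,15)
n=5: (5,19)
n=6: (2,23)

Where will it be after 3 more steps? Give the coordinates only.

(9,35)

The first coordinate travels 3 per step and bounces off the walls at 1 and 9.
  step 7: 2 → 3
  step 8: 3 → 6
  step 9: 6 → 9
The second coordinate changes by +4 each step: at step 9 it is 35.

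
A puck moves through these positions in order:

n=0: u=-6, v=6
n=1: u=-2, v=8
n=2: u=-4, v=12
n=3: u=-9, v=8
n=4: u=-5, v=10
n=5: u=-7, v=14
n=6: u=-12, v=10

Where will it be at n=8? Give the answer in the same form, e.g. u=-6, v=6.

u=-10, v=16

Step-to-step displacements: (+4,+2), (-2,+4), (-5,-4), (+4,+2), (-2,+4), (-5,-4) — a repeating cycle of length 3.
step 7: apply (+4,+2) → u=-8, v=12
step 8: apply (-2,+4) → u=-10, v=16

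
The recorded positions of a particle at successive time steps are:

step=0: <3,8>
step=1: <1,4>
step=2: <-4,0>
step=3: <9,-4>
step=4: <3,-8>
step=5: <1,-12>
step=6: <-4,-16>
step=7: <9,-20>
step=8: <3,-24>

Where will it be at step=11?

The first coordinate repeats the cycle [3, 1, -4, 9] with period 4; step 11 mod 4 = 3, giving 9.
The second coordinate changes by -4 each step, so at step 11 it is 8 + 11·(-4) = -36.

<9,-36>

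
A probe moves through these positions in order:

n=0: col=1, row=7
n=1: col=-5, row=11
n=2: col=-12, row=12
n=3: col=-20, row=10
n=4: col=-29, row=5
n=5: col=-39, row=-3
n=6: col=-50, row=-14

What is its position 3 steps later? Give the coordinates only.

Successive displacements: (-6, +4), (-7, +1), (-8, -2), (-9, -5), (-10, -8), (-11, -11) — each changes by (-1, -3).
step 7: col=-50, row=-14 + (-12, -14) → col=-62, row=-28
step 8: col=-62, row=-28 + (-13, -17) → col=-75, row=-45
step 9: col=-75, row=-45 + (-14, -20) → col=-89, row=-65

col=-89, row=-65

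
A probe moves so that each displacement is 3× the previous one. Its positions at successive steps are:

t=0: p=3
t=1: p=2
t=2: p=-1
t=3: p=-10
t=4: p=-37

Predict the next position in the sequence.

p=-118

The jumps are -1, -3, -9, -27 — a geometric progression with ratio 3.
step 5: -37 − 81 → p=-118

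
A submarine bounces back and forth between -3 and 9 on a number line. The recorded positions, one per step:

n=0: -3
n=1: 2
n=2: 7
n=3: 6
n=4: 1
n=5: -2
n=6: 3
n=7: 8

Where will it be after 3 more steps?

The value reflects between -3 and 9, moving 5 per step.
  step 8: 8 → 5
  step 9: 5 → 0
  step 10: 0 → -1

-1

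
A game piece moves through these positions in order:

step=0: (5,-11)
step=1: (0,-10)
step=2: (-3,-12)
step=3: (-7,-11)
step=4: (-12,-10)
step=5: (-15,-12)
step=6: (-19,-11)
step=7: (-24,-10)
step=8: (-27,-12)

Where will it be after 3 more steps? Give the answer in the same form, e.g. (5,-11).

Differencing gives (-5,+1), (-3,-2), (-4,+1), (-5,+1), (-3,-2), (-4,+1), (-5,+1), (-3,-2). This is the pattern (-5,+1), (-3,-2), (-4,+1) repeated.
step 9: apply (-4,+1) → (-31,-11)
step 10: apply (-5,+1) → (-36,-10)
step 11: apply (-3,-2) → (-39,-12)

(-39,-12)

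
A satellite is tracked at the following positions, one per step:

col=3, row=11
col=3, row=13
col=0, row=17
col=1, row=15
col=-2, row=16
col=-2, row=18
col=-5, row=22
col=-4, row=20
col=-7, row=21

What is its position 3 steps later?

col=-9, row=25

The moves between consecutive positions are (+0,+2), (-3,+4), (+1,-2), (-3,+1), (+0,+2), (-3,+4), (+1,-2), (-3,+1); they repeat the 4-cycle [(+0,+2), (-3,+4), (+1,-2), (-3,+1)].
step 9: apply (+0,+2) → col=-7, row=23
step 10: apply (-3,+4) → col=-10, row=27
step 11: apply (+1,-2) → col=-9, row=25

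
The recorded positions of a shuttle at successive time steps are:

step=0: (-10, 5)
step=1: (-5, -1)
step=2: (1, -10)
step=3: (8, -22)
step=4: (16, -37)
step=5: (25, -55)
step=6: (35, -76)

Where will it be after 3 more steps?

(71, -157)

Successive displacements: (+5, -6), (+6, -9), (+7, -12), (+8, -15), (+9, -18), (+10, -21) — each changes by (+1, -3).
step 7: (35, -76) + (+11, -24) → (46, -100)
step 8: (46, -100) + (+12, -27) → (58, -127)
step 9: (58, -127) + (+13, -30) → (71, -157)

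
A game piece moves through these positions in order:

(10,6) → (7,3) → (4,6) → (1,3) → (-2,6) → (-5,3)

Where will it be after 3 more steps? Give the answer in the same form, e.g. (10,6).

(-14,6)

The first coordinate changes by -3 each step, so at step 8 it is 10 + 8·(-3) = -14.
The second coordinate repeats the cycle [6, 3] with period 2; step 8 mod 2 = 0, giving 6.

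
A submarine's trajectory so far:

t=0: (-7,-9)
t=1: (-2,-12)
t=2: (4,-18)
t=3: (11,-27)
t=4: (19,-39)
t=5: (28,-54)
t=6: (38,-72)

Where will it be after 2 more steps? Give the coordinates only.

(61,-117)

First differences are (+5,-3), (+6,-6), (+7,-9), (+8,-12), (+9,-15), (+10,-18); their common second difference is (+1,-3) (constant acceleration).
step 7: (38,-72) + (+11,-21) → (49,-93)
step 8: (49,-93) + (+12,-24) → (61,-117)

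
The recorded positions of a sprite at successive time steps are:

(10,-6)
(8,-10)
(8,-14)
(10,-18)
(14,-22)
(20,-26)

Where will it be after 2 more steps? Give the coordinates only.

(38,-34)

Successive displacements: (-2,-4), (+0,-4), (+2,-4), (+4,-4), (+6,-4) — each changes by (+2,+0).
step 6: (20,-26) + (+8,-4) → (28,-30)
step 7: (28,-30) + (+10,-4) → (38,-34)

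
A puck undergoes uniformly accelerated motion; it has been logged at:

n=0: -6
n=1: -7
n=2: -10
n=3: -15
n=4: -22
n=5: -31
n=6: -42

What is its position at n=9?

First differences are -1, -3, -5, -7, -9, -11; their common second difference is -2 (constant acceleration).
step 7: -42 − 13 → -55
step 8: -55 − 15 → -70
step 9: -70 − 17 → -87

-87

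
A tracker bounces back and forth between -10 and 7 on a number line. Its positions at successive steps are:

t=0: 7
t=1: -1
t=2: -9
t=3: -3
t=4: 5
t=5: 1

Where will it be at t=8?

The value reflects between -10 and 7, moving 8 per step.
  step 6: 1 → -7
  step 7: -7 → -5
  step 8: -5 → 3

3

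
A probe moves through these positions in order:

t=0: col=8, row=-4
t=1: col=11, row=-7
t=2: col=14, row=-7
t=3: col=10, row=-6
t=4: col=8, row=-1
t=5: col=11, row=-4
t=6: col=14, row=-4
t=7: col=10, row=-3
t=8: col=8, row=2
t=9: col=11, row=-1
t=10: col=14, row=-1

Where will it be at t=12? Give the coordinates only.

Step-to-step displacements: (+3,-3), (+3,+0), (-4,+1), (-2,+5), (+3,-3), (+3,+0), (-4,+1), (-2,+5), (+3,-3), (+3,+0) — a repeating cycle of length 4.
step 11: apply (-4,+1) → col=10, row=0
step 12: apply (-2,+5) → col=8, row=5

col=8, row=5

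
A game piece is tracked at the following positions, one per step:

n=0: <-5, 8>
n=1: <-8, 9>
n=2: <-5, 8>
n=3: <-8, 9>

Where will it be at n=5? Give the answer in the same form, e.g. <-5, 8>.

Step-to-step displacements: <-3, +1>, <+3, -1>, <-3, +1>; each is -1× the previous.
step 4: <-8, 9> + <+3, -1> → <-5, 8>
step 5: <-5, 8> + <-3, +1> → <-8, 9>

<-8, 9>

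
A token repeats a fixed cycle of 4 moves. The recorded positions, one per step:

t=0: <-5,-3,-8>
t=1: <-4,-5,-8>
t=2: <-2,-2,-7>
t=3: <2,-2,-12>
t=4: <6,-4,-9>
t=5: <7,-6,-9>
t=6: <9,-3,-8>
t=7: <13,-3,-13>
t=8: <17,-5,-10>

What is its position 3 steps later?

Differencing gives <+1,-2,+0>, <+2,+3,+1>, <+4,+0,-5>, <+4,-2,+3>, <+1,-2,+0>, <+2,+3,+1>, <+4,+0,-5>, <+4,-2,+3>. This is the pattern <+1,-2,+0>, <+2,+3,+1>, <+4,+0,-5>, <+4,-2,+3> repeated.
step 9: apply <+1,-2,+0> → <18,-7,-10>
step 10: apply <+2,+3,+1> → <20,-4,-9>
step 11: apply <+4,+0,-5> → <24,-4,-14>

<24,-4,-14>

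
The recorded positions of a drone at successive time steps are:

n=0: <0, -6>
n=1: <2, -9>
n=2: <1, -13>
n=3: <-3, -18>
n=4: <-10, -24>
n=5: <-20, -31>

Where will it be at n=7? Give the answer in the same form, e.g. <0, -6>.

<-49, -48>

First differences are <+2, -3>, <-1, -4>, <-4, -5>, <-7, -6>, <-10, -7>; their common second difference is <-3, -1> (constant acceleration).
step 6: <-20, -31> + <-13, -8> → <-33, -39>
step 7: <-33, -39> + <-16, -9> → <-49, -48>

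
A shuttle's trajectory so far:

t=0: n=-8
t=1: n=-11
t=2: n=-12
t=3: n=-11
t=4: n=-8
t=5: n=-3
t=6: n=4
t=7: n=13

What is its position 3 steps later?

n=52

Taking differences between consecutive positions: -3, -1, +1, +3, +5, +7, +9. These grow by +2 each step.
step 8: 13 + 11 → n=24
step 9: 24 + 13 → n=37
step 10: 37 + 15 → n=52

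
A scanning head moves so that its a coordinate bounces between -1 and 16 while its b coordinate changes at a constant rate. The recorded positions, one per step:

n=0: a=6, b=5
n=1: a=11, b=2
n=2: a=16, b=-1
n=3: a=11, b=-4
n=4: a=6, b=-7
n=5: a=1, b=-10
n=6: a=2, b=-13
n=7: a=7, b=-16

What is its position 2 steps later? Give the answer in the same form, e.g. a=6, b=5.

a=15, b=-22

The a coordinate travels 5 per step and bounces off the walls at -1 and 16.
  step 8: 7 → 12
  step 9: 12 → 15
The b coordinate changes by -3 each step: at step 9 it is -22.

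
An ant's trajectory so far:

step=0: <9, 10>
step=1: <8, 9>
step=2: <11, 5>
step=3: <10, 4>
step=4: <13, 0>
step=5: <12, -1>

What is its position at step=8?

The moves between consecutive positions are <-1, -1>, <+3, -4>, <-1, -1>, <+3, -4>, <-1, -1>; they repeat the 2-cycle [<-1, -1>, <+3, -4>].
step 6: apply <+3, -4> → <15, -5>
step 7: apply <-1, -1> → <14, -6>
step 8: apply <+3, -4> → <17, -10>

<17, -10>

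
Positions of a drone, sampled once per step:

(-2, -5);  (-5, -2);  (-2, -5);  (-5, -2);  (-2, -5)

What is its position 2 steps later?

Consecutive displacements (-3, +3), (+3, -3), (-3, +3), (+3, -3) scale by a factor of -1 each step.
step 5: (-2, -5) + (-3, +3) → (-5, -2)
step 6: (-5, -2) + (+3, -3) → (-2, -5)

(-2, -5)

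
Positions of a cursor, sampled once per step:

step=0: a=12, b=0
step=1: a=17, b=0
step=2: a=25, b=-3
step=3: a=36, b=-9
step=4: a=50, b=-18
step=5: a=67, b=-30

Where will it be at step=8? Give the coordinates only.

a=136, b=-84

Successive displacements: (+5, +0), (+8, -3), (+11, -6), (+14, -9), (+17, -12) — each changes by (+3, -3).
step 6: a=67, b=-30 + (+20, -15) → a=87, b=-45
step 7: a=87, b=-45 + (+23, -18) → a=110, b=-63
step 8: a=110, b=-63 + (+26, -21) → a=136, b=-84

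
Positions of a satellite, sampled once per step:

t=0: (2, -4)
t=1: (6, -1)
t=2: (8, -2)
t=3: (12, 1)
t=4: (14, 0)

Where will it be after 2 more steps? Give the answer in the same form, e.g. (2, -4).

Step-to-step displacements: (+4, +3), (+2, -1), (+4, +3), (+2, -1) — a repeating cycle of length 2.
step 5: apply (+4, +3) → (18, 3)
step 6: apply (+2, -1) → (20, 2)

(20, 2)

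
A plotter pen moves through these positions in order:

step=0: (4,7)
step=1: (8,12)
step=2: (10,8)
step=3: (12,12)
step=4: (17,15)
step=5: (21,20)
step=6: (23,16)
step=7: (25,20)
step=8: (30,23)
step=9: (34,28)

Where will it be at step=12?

(43,31)

Step-to-step displacements: (+4,+5), (+2,-4), (+2,+4), (+5,+3), (+4,+5), (+2,-4), (+2,+4), (+5,+3), (+4,+5) — a repeating cycle of length 4.
step 10: apply (+2,-4) → (36,24)
step 11: apply (+2,+4) → (38,28)
step 12: apply (+5,+3) → (43,31)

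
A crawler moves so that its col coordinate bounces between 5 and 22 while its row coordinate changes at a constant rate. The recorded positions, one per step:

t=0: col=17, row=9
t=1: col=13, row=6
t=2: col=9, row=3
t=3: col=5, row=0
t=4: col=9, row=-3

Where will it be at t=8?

The col coordinate reflects between 5 and 22, moving 4 per step.
  step 5: 9 → 13
  step 6: 13 → 17
  step 7: 17 → 21
  step 8: 21 → 19
The row coordinate changes by -3 each step: at step 8 it is -15.

col=19, row=-15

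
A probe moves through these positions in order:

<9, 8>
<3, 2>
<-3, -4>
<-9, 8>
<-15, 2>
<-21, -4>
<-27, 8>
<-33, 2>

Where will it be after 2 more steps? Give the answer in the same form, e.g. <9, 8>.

First: linear, -6 per step → -45 at step 9.
Second: cycles through 8, 2, -4 every 3 steps. Step 9 lands at position 0 of the cycle → 8.

<-45, 8>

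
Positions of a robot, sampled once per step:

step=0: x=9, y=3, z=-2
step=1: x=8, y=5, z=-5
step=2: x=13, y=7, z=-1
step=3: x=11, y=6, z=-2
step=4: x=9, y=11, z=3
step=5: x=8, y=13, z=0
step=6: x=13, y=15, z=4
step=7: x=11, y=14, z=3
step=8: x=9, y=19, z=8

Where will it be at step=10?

x=13, y=23, z=9

Differencing gives (-1,+2,-3), (+5,+2,+4), (-2,-1,-1), (-2,+5,+5), (-1,+2,-3), (+5,+2,+4), (-2,-1,-1), (-2,+5,+5). This is the pattern (-1,+2,-3), (+5,+2,+4), (-2,-1,-1), (-2,+5,+5) repeated.
step 9: apply (-1,+2,-3) → x=8, y=21, z=5
step 10: apply (+5,+2,+4) → x=13, y=23, z=9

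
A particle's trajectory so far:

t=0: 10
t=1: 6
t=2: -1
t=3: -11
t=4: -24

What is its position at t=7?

-81

Taking differences between consecutive positions: -4, -7, -10, -13. These grow by -3 each step.
step 5: -24 − 16 → -40
step 6: -40 − 19 → -59
step 7: -59 − 22 → -81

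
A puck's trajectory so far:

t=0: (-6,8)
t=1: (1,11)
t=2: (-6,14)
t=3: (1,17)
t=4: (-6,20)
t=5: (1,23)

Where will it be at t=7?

(1,29)

The first coordinate repeats the cycle [-6, 1] with period 2; step 7 mod 2 = 1, giving 1.
The second coordinate changes by +3 each step, so at step 7 it is 8 + 7·(3) = 29.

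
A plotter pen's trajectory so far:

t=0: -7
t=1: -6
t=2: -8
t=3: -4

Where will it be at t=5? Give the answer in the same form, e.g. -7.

4

The jumps are +1, -2, +4 — a geometric progression with ratio -2.
step 4: -4 − 8 → -12
step 5: -12 + 16 → 4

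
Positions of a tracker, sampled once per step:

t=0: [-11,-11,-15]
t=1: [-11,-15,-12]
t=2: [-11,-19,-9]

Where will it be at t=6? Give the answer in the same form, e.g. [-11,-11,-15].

[-11,-35,3]

The position changes by [+0,-4,+3] every step.
step 3: [-11,-19,-9] + [+0,-4,+3] → [-11,-23,-6]
step 4: [-11,-23,-6] + [+0,-4,+3] → [-11,-27,-3]
step 5: [-11,-27,-3] + [+0,-4,+3] → [-11,-31,0]
step 6: [-11,-31,0] + [+0,-4,+3] → [-11,-35,3]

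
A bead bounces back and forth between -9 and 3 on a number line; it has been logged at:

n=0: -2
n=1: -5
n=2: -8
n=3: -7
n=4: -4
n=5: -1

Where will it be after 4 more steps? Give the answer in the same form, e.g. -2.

-5

The value reflects between -9 and 3, moving 3 per step.
  step 6: -1 → 2
  step 7: 2 → 1
  step 8: 1 → -2
  step 9: -2 → -5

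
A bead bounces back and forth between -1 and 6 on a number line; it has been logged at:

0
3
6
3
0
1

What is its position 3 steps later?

The value travels 3 per step and bounces off the walls at -1 and 6.
  step 6: 1 → 4
  step 7: 4 → 5
  step 8: 5 → 2

2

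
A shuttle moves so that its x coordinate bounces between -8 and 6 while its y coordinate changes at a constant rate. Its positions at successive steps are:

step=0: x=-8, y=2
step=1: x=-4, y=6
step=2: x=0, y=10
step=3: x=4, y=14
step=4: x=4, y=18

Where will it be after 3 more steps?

The x coordinate reflects between -8 and 6, moving 4 per step.
  step 5: 4 → 0
  step 6: 0 → -4
  step 7: -4 → -8
The y coordinate changes by +4 each step: at step 7 it is 30.

x=-8, y=30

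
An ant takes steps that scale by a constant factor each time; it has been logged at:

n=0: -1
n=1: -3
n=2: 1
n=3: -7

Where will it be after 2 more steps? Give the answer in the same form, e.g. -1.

-23

Consecutive displacements -2, +4, -8 scale by a factor of -2 each step.
step 4: -7 + 16 → 9
step 5: 9 − 32 → -23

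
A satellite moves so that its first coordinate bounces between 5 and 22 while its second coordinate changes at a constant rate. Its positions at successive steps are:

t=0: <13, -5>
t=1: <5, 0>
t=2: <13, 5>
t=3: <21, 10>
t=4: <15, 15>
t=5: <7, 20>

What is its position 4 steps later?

<9, 40>

The first coordinate reflects between 5 and 22, moving 8 per step.
  step 6: 7 → 11
  step 7: 11 → 19
  step 8: 19 → 17
  step 9: 17 → 9
The second coordinate changes by +5 each step: at step 9 it is 40.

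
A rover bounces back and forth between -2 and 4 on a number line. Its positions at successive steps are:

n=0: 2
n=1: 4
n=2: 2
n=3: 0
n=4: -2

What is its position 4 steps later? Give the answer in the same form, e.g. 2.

2

The value travels 2 per step and bounces off the walls at -2 and 4.
  step 5: -2 → 0
  step 6: 0 → 2
  step 7: 2 → 4
  step 8: 4 → 2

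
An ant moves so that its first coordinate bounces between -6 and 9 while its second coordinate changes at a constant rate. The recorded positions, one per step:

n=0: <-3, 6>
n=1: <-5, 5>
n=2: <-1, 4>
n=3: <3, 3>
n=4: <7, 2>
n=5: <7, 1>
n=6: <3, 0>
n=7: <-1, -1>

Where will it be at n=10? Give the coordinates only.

The first coordinate reflects between -6 and 9, moving 4 per step.
  step 8: -1 → -5
  step 9: -5 → -3
  step 10: -3 → 1
The second coordinate changes by -1 each step: at step 10 it is -4.

<1, -4>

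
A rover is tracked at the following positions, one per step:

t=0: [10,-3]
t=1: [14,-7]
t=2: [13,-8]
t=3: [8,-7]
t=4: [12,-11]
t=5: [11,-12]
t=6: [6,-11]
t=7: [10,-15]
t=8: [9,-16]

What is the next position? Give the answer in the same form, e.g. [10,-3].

[4,-15]

Differencing gives [+4,-4], [-1,-1], [-5,+1], [+4,-4], [-1,-1], [-5,+1], [+4,-4], [-1,-1]. This is the pattern [+4,-4], [-1,-1], [-5,+1] repeated.
step 9: apply [-5,+1] → [4,-15]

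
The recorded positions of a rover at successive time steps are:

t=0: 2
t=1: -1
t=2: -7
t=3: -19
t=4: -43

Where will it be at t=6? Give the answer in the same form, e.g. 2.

-187

The jumps are -3, -6, -12, -24 — a geometric progression with ratio 2.
step 5: -43 − 48 → -91
step 6: -91 − 96 → -187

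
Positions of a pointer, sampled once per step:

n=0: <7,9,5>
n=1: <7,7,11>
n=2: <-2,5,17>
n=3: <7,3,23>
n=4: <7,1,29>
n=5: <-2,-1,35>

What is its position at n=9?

<7,-9,59>

The first coordinate repeats the cycle [7, 7, -2] with period 3; step 9 mod 3 = 0, giving 7.
The second coordinate changes by -2 each step, so at step 9 it is 9 + 9·(-2) = -9.
The third coordinate changes by +6 each step, so at step 9 it is 5 + 9·(6) = 59.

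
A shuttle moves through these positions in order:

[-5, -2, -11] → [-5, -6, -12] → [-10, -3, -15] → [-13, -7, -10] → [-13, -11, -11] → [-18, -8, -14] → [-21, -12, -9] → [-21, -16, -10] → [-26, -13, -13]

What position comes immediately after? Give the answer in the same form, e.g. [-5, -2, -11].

[-29, -17, -8]

Step-to-step displacements: [+0, -4, -1], [-5, +3, -3], [-3, -4, +5], [+0, -4, -1], [-5, +3, -3], [-3, -4, +5], [+0, -4, -1], [-5, +3, -3] — a repeating cycle of length 3.
step 9: apply [-3, -4, +5] → [-29, -17, -8]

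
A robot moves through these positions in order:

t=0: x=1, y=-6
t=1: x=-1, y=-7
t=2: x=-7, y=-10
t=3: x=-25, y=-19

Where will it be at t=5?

x=-241, y=-127

The jumps are (-2, -1), (-6, -3), (-18, -9) — a geometric progression with ratio 3.
step 4: x=-25, y=-19 + (-54, -27) → x=-79, y=-46
step 5: x=-79, y=-46 + (-162, -81) → x=-241, y=-127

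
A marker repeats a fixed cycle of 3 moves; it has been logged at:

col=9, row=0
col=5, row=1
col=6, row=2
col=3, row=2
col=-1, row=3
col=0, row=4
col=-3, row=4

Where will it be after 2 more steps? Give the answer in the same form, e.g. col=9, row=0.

Step-to-step displacements: (-4, +1), (+1, +1), (-3, +0), (-4, +1), (+1, +1), (-3, +0) — a repeating cycle of length 3.
step 7: apply (-4, +1) → col=-7, row=5
step 8: apply (+1, +1) → col=-6, row=6

col=-6, row=6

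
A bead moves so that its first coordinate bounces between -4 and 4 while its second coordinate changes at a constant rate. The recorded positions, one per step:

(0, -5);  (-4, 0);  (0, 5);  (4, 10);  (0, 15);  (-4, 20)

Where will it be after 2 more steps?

The first coordinate reflects between -4 and 4, moving 4 per step.
  step 6: -4 → 0
  step 7: 0 → 4
The second coordinate changes by +5 each step: at step 7 it is 30.

(4, 30)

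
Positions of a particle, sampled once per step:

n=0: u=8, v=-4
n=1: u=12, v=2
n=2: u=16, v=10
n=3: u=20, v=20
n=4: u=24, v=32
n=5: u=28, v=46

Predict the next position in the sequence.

u=32, v=62

Successive displacements: (+4, +6), (+4, +8), (+4, +10), (+4, +12), (+4, +14) — each changes by (+0, +2).
step 6: u=28, v=46 + (+4, +16) → u=32, v=62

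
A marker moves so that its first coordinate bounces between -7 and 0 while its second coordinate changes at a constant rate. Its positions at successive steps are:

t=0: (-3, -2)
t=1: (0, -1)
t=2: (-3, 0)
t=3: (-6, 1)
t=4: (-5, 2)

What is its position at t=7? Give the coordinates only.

(-4, 5)

The first coordinate reflects between -7 and 0, moving 3 per step.
  step 5: -5 → -2
  step 6: -2 → -1
  step 7: -1 → -4
The second coordinate changes by +1 each step: at step 7 it is 5.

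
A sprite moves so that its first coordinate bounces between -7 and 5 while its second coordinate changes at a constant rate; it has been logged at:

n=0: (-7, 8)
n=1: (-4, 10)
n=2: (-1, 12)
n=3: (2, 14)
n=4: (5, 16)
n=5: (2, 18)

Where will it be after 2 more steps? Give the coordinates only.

(-4, 22)

The first coordinate travels 3 per step and bounces off the walls at -7 and 5.
  step 6: 2 → -1
  step 7: -1 → -4
The second coordinate changes by +2 each step: at step 7 it is 22.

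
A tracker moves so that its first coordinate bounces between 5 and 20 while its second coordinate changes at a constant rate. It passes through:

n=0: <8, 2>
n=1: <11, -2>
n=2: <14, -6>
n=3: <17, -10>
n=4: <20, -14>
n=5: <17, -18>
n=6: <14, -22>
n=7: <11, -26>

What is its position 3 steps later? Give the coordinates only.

<8, -38>

The first coordinate travels 3 per step and bounces off the walls at 5 and 20.
  step 8: 11 → 8
  step 9: 8 → 5
  step 10: 5 → 8
The second coordinate changes by -4 each step: at step 10 it is -38.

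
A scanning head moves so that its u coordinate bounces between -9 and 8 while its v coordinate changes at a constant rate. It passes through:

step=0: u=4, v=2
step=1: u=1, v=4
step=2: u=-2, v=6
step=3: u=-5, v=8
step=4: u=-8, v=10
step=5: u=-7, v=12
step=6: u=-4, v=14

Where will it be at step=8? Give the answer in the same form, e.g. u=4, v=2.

The u coordinate travels 3 per step and bounces off the walls at -9 and 8.
  step 7: -4 → -1
  step 8: -1 → 2
The v coordinate changes by +2 each step: at step 8 it is 18.

u=2, v=18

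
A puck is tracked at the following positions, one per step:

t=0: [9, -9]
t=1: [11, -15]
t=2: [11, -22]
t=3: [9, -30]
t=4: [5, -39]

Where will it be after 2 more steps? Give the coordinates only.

[-9, -60]

Taking differences between consecutive positions: [+2, -6], [+0, -7], [-2, -8], [-4, -9]. These grow by [-2, -1] each step.
step 5: [5, -39] + [-6, -10] → [-1, -49]
step 6: [-1, -49] + [-8, -11] → [-9, -60]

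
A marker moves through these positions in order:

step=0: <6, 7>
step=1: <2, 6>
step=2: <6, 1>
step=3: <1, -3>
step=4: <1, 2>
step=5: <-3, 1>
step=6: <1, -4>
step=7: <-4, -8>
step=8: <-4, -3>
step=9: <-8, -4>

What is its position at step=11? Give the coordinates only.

Step-to-step displacements: <-4, -1>, <+4, -5>, <-5, -4>, <+0, +5>, <-4, -1>, <+4, -5>, <-5, -4>, <+0, +5>, <-4, -1> — a repeating cycle of length 4.
step 10: apply <+4, -5> → <-4, -9>
step 11: apply <-5, -4> → <-9, -13>

<-9, -13>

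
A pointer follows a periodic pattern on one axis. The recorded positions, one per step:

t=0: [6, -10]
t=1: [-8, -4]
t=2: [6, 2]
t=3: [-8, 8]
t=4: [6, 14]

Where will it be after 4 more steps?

[6, 38]

First: cycles through 6, -8 every 2 steps. Step 8 lands at position 0 of the cycle → 6.
Second: linear, +6 per step → 38 at step 8.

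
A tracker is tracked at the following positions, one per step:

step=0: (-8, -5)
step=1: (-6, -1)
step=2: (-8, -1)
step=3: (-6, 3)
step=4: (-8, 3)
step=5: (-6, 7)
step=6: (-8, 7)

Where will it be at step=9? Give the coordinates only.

Differencing gives (+2, +4), (-2, +0), (+2, +4), (-2, +0), (+2, +4), (-2, +0). This is the pattern (+2, +4), (-2, +0) repeated.
step 7: apply (+2, +4) → (-6, 11)
step 8: apply (-2, +0) → (-8, 11)
step 9: apply (+2, +4) → (-6, 15)

(-6, 15)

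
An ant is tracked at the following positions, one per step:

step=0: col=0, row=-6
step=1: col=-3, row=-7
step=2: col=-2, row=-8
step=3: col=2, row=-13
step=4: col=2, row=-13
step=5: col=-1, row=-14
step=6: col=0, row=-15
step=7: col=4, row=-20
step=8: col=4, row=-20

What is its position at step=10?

col=2, row=-22

Step-to-step displacements: (-3, -1), (+1, -1), (+4, -5), (+0, +0), (-3, -1), (+1, -1), (+4, -5), (+0, +0) — a repeating cycle of length 4.
step 9: apply (-3, -1) → col=1, row=-21
step 10: apply (+1, -1) → col=2, row=-22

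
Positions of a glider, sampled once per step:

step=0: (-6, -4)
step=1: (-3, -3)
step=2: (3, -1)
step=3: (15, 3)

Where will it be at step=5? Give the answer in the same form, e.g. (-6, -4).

(87, 27)

Consecutive displacements (+3, +1), (+6, +2), (+12, +4) scale by a factor of 2 each step.
step 4: (15, 3) + (+24, +8) → (39, 11)
step 5: (39, 11) + (+48, +16) → (87, 27)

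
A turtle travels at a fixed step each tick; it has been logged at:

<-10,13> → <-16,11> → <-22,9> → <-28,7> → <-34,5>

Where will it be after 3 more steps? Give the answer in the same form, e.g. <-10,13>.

<-52,-1>

The position changes by <-6,-2> every step.
step 5: <-34,5> + <-6,-2> → <-40,3>
step 6: <-40,3> + <-6,-2> → <-46,1>
step 7: <-46,1> + <-6,-2> → <-52,-1>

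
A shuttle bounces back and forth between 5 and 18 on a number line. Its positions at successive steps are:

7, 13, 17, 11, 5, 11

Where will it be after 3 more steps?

7

The value travels 6 per step and bounces off the walls at 5 and 18.
  step 6: 11 → 17
  step 7: 17 → 13
  step 8: 13 → 7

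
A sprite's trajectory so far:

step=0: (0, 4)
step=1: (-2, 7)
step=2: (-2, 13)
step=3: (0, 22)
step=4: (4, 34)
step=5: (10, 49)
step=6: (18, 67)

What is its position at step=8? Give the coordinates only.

(40, 112)

Successive displacements: (-2, +3), (+0, +6), (+2, +9), (+4, +12), (+6, +15), (+8, +18) — each changes by (+2, +3).
step 7: (18, 67) + (+10, +21) → (28, 88)
step 8: (28, 88) + (+12, +24) → (40, 112)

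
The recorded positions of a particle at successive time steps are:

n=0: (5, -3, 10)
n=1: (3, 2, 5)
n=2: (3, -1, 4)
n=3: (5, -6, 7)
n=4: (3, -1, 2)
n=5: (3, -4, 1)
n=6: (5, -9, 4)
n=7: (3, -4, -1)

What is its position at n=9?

Differencing gives (-2, +5, -5), (+0, -3, -1), (+2, -5, +3), (-2, +5, -5), (+0, -3, -1), (+2, -5, +3), (-2, +5, -5). This is the pattern (-2, +5, -5), (+0, -3, -1), (+2, -5, +3) repeated.
step 8: apply (+0, -3, -1) → (3, -7, -2)
step 9: apply (+2, -5, +3) → (5, -12, 1)

(5, -12, 1)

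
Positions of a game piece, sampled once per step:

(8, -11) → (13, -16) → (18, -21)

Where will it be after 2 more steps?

(28, -31)

Constant displacement of (+5, -5) per step.
step 3: (18, -21) + (+5, -5) → (23, -26)
step 4: (23, -26) + (+5, -5) → (28, -31)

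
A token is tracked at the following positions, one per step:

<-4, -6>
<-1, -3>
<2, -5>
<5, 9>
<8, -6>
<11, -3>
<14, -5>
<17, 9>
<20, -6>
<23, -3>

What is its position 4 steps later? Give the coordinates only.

<35, -3>

The first coordinate changes by +3 each step, so at step 13 it is -4 + 13·(3) = 35.
The second coordinate repeats the cycle [-6, -3, -5, 9] with period 4; step 13 mod 4 = 1, giving -3.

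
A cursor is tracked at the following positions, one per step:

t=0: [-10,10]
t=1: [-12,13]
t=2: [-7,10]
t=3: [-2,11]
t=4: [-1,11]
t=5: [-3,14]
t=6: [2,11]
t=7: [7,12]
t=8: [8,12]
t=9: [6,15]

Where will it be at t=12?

The moves between consecutive positions are [-2,+3], [+5,-3], [+5,+1], [+1,+0], [-2,+3], [+5,-3], [+5,+1], [+1,+0], [-2,+3]; they repeat the 4-cycle [[-2,+3], [+5,-3], [+5,+1], [+1,+0]].
step 10: apply [+5,-3] → [11,12]
step 11: apply [+5,+1] → [16,13]
step 12: apply [+1,+0] → [17,13]

[17,13]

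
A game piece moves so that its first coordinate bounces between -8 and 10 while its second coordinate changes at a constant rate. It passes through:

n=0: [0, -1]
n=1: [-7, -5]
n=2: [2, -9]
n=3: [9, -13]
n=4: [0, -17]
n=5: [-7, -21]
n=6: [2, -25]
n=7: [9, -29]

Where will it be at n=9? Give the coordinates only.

[-7, -37]

The first coordinate travels 9 per step and bounces off the walls at -8 and 10.
  step 8: 9 → 0
  step 9: 0 → -7
The second coordinate changes by -4 each step: at step 9 it is -37.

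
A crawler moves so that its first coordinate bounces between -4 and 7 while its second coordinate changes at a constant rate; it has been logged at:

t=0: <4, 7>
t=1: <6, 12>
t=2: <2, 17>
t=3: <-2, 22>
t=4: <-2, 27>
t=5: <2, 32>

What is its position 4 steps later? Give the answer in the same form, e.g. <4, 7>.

The first coordinate travels 4 per step and bounces off the walls at -4 and 7.
  step 6: 2 → 6
  step 7: 6 → 4
  step 8: 4 → 0
  step 9: 0 → -4
The second coordinate changes by +5 each step: at step 9 it is 52.

<-4, 52>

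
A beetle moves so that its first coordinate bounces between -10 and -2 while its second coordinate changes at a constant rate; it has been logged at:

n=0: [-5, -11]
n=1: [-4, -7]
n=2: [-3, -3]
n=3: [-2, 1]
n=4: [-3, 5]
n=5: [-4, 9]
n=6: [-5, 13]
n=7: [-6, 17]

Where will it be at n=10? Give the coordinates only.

The first coordinate reflects between -10 and -2, moving 1 per step.
  step 8: -6 → -7
  step 9: -7 → -8
  step 10: -8 → -9
The second coordinate changes by +4 each step: at step 10 it is 29.

[-9, 29]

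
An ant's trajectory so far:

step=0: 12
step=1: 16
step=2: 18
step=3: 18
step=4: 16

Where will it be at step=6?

First differences are +4, +2, +0, -2; their common second difference is -2 (constant acceleration).
step 5: 16 − 4 → 12
step 6: 12 − 6 → 6

6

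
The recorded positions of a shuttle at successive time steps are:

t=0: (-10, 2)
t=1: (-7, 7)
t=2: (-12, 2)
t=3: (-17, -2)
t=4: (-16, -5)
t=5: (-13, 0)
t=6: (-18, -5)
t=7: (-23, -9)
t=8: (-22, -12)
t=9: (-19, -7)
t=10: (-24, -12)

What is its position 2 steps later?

The moves between consecutive positions are (+3, +5), (-5, -5), (-5, -4), (+1, -3), (+3, +5), (-5, -5), (-5, -4), (+1, -3), (+3, +5), (-5, -5); they repeat the 4-cycle [(+3, +5), (-5, -5), (-5, -4), (+1, -3)].
step 11: apply (-5, -4) → (-29, -16)
step 12: apply (+1, -3) → (-28, -19)

(-28, -19)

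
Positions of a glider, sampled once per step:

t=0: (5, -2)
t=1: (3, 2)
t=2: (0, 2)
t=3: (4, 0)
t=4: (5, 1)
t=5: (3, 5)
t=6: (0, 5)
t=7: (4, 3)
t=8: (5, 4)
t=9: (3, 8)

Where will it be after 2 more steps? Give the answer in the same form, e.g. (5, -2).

(4, 6)

Step-to-step displacements: (-2, +4), (-3, +0), (+4, -2), (+1, +1), (-2, +4), (-3, +0), (+4, -2), (+1, +1), (-2, +4) — a repeating cycle of length 4.
step 10: apply (-3, +0) → (0, 8)
step 11: apply (+4, -2) → (4, 6)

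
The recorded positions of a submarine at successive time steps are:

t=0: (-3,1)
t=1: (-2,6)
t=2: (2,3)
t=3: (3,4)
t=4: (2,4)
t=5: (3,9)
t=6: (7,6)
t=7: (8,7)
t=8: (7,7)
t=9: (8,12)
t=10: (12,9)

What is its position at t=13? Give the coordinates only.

(13,15)

Step-to-step displacements: (+1,+5), (+4,-3), (+1,+1), (-1,+0), (+1,+5), (+4,-3), (+1,+1), (-1,+0), (+1,+5), (+4,-3) — a repeating cycle of length 4.
step 11: apply (+1,+1) → (13,10)
step 12: apply (-1,+0) → (12,10)
step 13: apply (+1,+5) → (13,15)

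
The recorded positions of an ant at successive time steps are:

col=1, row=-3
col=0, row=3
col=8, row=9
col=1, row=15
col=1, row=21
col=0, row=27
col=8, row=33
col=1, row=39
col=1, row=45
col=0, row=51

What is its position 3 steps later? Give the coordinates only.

col=1, row=69

Col: cycles through 1, 0, 8, 1 every 4 steps. Step 12 lands at position 0 of the cycle → 1.
Row: linear, +6 per step → 69 at step 12.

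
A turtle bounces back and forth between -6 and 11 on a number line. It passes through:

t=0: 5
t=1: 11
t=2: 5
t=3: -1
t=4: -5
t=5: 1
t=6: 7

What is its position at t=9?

The value travels 6 per step and bounces off the walls at -6 and 11.
  step 7: 7 → 9
  step 8: 9 → 3
  step 9: 3 → -3

-3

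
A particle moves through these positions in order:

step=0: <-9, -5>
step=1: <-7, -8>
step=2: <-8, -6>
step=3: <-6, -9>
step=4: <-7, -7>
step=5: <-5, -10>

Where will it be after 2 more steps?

<-4, -11>

The moves between consecutive positions are <+2, -3>, <-1, +2>, <+2, -3>, <-1, +2>, <+2, -3>; they repeat the 2-cycle [<+2, -3>, <-1, +2>].
step 6: apply <-1, +2> → <-6, -8>
step 7: apply <+2, -3> → <-4, -11>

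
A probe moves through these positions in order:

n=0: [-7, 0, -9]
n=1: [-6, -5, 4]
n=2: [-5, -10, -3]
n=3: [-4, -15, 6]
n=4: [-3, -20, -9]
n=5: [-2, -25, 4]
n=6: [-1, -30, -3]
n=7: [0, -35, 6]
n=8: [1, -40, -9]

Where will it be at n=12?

The first coordinate changes by +1 each step, so at step 12 it is -7 + 12·(1) = 5.
The second coordinate changes by -5 each step, so at step 12 it is 0 + 12·(-5) = -60.
The third coordinate repeats the cycle [-9, 4, -3, 6] with period 4; step 12 mod 4 = 0, giving -9.

[5, -60, -9]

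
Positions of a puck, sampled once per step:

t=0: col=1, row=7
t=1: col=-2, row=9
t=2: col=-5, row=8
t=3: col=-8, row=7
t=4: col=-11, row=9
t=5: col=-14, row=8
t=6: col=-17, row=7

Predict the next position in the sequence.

col=-20, row=9

The col coordinate changes by -3 each step, so at step 7 it is 1 + 7·(-3) = -20.
The row coordinate repeats the cycle [7, 9, 8] with period 3; step 7 mod 3 = 1, giving 9.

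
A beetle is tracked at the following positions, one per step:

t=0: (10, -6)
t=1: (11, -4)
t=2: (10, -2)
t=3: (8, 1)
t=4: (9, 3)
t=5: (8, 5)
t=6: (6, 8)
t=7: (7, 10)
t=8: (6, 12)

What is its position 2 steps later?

Step-to-step displacements: (+1, +2), (-1, +2), (-2, +3), (+1, +2), (-1, +2), (-2, +3), (+1, +2), (-1, +2) — a repeating cycle of length 3.
step 9: apply (-2, +3) → (4, 15)
step 10: apply (+1, +2) → (5, 17)

(5, 17)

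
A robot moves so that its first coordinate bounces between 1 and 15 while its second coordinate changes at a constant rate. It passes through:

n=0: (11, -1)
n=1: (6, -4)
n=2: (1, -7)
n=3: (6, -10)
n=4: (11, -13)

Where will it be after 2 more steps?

(9, -19)

The first coordinate travels 5 per step and bounces off the walls at 1 and 15.
  step 5: 11 → 14
  step 6: 14 → 9
The second coordinate changes by -3 each step: at step 6 it is -19.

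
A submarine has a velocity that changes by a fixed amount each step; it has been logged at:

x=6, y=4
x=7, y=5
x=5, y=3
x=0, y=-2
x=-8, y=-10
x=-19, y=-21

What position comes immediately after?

Taking differences between consecutive positions: (+1, +1), (-2, -2), (-5, -5), (-8, -8), (-11, -11). These grow by (-3, -3) each step.
step 6: x=-19, y=-21 + (-14, -14) → x=-33, y=-35

x=-33, y=-35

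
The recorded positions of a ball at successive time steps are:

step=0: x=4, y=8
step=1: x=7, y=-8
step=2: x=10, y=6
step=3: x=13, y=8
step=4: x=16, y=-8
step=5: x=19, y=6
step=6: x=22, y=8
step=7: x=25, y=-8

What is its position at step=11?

x=37, y=6

X: linear, +3 per step → 37 at step 11.
Y: cycles through 8, -8, 6 every 3 steps. Step 11 lands at position 2 of the cycle → 6.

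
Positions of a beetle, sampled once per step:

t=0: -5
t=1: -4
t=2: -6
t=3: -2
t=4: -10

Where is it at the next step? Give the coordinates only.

Consecutive displacements +1, -2, +4, -8 scale by a factor of -2 each step.
step 5: -10 + 16 → 6

6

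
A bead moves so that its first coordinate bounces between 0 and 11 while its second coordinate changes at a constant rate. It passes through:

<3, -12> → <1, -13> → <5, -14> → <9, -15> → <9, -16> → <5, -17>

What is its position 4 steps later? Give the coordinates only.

<11, -21>

The first coordinate travels 4 per step and bounces off the walls at 0 and 11.
  step 6: 5 → 1
  step 7: 1 → 3
  step 8: 3 → 7
  step 9: 7 → 11
The second coordinate changes by -1 each step: at step 9 it is -21.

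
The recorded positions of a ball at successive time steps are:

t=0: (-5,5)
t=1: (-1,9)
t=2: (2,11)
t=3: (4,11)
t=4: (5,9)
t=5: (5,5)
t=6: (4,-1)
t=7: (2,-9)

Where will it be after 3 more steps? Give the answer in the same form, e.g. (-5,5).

Taking differences between consecutive positions: (+4,+4), (+3,+2), (+2,+0), (+1,-2), (+0,-4), (-1,-6), (-2,-8). These grow by (-1,-2) each step.
step 8: (2,-9) + (-3,-10) → (-1,-19)
step 9: (-1,-19) + (-4,-12) → (-5,-31)
step 10: (-5,-31) + (-5,-14) → (-10,-45)

(-10,-45)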